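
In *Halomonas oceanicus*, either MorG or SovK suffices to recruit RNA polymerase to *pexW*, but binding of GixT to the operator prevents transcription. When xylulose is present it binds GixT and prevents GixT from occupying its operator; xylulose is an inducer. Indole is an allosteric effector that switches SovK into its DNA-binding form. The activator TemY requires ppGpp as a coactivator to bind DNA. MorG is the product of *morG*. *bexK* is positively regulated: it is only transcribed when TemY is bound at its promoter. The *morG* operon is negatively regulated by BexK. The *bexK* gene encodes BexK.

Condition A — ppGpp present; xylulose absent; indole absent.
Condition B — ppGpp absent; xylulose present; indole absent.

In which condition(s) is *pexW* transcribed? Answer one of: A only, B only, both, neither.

B only

Condition A:
ppGpp is present, so TemY is active.
No repressor is bound and TemY is active, so *bexK* is transcribed.
So BexK is produced and active.
With repressor BexK bound, *morG* is not transcribed.
So MorG is not produced.
Xylulose is absent, so GixT is active.
Indole is absent, so SovK is inactive.
With repressor GixT bound, *pexW* is not transcribed.
→ *pexW* is OFF in A.
Condition B:
ppGpp is absent, so TemY is inactive.
Required activator TemY is absent, so *bexK* is not transcribed.
So BexK is not produced.
With no repressor bound, *morG* is transcribed.
So MorG is produced and active.
Xylulose is present, so GixT is inactive.
Indole is absent, so SovK is inactive.
Activator MorG is present, so *pexW* is transcribed.
→ *pexW* is ON in B.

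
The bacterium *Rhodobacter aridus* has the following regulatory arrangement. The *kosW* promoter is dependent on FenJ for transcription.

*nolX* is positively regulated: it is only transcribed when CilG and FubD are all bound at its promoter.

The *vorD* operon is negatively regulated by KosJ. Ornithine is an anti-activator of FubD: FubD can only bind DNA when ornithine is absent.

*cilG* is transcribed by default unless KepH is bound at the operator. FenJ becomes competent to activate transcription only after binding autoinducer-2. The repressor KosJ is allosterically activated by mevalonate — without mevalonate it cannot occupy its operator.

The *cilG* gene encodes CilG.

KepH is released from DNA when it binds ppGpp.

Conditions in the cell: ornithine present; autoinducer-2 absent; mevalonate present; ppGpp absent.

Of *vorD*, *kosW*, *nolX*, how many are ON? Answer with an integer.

0

Mevalonate is present, so KosJ is active.
With repressor KosJ bound, *vorD* is not transcribed.
→ *vorD* is OFF.
Autoinducer-2 is absent, so FenJ is inactive.
Required activator FenJ is absent, so *kosW* is not transcribed.
→ *kosW* is OFF.
ppGpp is absent, so KepH is active.
With repressor KepH bound, *cilG* is not transcribed.
So CilG is not produced.
Ornithine is present, so FubD is inactive.
Required activator CilG is absent, so *nolX* is not transcribed.
→ *nolX* is OFF.
0 of the 3 genes are transcribed.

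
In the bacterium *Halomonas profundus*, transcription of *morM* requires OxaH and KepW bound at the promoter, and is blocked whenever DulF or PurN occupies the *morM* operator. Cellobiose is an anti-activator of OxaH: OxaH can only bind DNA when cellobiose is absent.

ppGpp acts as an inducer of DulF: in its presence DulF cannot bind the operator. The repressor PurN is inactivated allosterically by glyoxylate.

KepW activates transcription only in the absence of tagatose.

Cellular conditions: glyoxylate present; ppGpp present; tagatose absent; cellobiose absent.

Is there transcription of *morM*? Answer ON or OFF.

ON

Cellobiose is absent, so OxaH is active.
Tagatose is absent, so KepW is active.
ppGpp is present, so DulF is inactive.
Glyoxylate is present, so PurN is inactive.
No repressor is bound and OxaH and KepW are active, so *morM* is transcribed.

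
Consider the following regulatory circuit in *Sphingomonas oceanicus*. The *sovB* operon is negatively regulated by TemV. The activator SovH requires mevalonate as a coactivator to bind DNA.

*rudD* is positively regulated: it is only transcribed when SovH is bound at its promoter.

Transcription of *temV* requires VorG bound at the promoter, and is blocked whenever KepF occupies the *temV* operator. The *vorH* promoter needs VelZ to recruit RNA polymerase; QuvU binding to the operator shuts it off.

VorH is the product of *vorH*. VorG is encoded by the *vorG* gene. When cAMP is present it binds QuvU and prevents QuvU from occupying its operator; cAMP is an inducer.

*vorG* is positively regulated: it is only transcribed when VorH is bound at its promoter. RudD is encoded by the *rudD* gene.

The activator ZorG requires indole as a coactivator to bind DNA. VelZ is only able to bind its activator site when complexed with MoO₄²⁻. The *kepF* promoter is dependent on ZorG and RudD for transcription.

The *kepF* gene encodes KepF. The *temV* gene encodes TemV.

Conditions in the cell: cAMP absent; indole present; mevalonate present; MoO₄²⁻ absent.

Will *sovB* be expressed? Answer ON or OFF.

MoO₄²⁻ is absent, so VelZ is inactive.
cAMP is absent, so QuvU is active.
With repressor QuvU bound, *vorH* is not transcribed.
So VorH is not produced.
Required activator VorH is absent, so *vorG* is not transcribed.
So VorG is not produced.
Indole is present, so ZorG is active.
Mevalonate is present, so SovH is active.
No repressor is bound and SovH is active, so *rudD* is transcribed.
So RudD is produced and active.
No repressor is bound and ZorG and RudD are active, so *kepF* is transcribed.
So KepF is produced and active.
With repressor KepF bound, *temV* is not transcribed.
So TemV is not produced.
With no repressor bound, *sovB* is transcribed.

ON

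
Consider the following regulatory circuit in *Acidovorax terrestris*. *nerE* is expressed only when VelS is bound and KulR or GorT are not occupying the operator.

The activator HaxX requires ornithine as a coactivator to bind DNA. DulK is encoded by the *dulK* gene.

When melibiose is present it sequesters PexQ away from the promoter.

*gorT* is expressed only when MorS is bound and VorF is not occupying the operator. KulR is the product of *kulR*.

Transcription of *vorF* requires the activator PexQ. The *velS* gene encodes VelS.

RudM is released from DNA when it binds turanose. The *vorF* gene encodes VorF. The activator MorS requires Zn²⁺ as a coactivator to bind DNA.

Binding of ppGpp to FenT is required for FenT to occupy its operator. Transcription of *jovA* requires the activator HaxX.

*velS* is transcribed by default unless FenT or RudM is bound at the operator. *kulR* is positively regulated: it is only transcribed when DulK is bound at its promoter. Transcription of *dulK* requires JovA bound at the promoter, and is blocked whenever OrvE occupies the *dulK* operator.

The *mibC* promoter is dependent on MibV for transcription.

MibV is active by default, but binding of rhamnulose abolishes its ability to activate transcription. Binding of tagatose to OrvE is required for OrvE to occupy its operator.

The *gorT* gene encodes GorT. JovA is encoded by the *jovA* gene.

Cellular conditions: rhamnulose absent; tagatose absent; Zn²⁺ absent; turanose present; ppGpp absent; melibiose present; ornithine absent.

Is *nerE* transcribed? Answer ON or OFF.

ON

Ornithine is absent, so HaxX is inactive.
Required activator HaxX is absent, so *jovA* is not transcribed.
So JovA is not produced.
Tagatose is absent, so OrvE is inactive.
Required activator JovA is absent, so *dulK* is not transcribed.
So DulK is not produced.
Required activator DulK is absent, so *kulR* is not transcribed.
So KulR is not produced.
ppGpp is absent, so FenT is inactive.
Turanose is present, so RudM is inactive.
With no repressor bound, *velS* is transcribed.
So VelS is produced and active.
Zn²⁺ is absent, so MorS is inactive.
Melibiose is present, so PexQ is inactive.
Required activator PexQ is absent, so *vorF* is not transcribed.
So VorF is not produced.
Required activator MorS is absent, so *gorT* is not transcribed.
So GorT is not produced.
No repressor is bound and VelS is active, so *nerE* is transcribed.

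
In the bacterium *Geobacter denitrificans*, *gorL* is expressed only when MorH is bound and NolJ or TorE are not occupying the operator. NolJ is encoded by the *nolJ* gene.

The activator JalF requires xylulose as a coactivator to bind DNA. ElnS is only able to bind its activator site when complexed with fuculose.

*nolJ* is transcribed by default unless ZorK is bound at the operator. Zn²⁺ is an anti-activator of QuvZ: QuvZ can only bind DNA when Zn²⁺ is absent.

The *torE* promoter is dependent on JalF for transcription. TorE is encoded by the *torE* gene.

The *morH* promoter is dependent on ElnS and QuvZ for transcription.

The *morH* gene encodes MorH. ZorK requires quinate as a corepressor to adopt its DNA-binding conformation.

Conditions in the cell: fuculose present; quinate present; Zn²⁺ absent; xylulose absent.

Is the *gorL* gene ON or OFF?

Fuculose is present, so ElnS is active.
Zn²⁺ is absent, so QuvZ is active.
No repressor is bound and ElnS and QuvZ are active, so *morH* is transcribed.
So MorH is produced and active.
Quinate is present, so ZorK is active.
With repressor ZorK bound, *nolJ* is not transcribed.
So NolJ is not produced.
Xylulose is absent, so JalF is inactive.
Required activator JalF is absent, so *torE* is not transcribed.
So TorE is not produced.
No repressor is bound and MorH is active, so *gorL* is transcribed.

ON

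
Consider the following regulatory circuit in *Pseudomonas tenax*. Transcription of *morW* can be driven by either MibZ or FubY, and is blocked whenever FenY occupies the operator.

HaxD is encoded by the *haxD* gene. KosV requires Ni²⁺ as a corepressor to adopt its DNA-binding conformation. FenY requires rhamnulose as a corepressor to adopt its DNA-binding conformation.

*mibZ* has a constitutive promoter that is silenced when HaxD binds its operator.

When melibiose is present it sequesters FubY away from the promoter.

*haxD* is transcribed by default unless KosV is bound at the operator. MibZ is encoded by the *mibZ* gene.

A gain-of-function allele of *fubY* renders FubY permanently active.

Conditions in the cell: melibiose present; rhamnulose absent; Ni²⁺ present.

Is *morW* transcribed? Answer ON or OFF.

Ni²⁺ is present, so KosV is active.
With repressor KosV bound, *haxD* is not transcribed.
So HaxD is not produced.
With no repressor bound, *mibZ* is transcribed.
So MibZ is produced and active.
FubY is constitutively active in this strain.
Rhamnulose is absent, so FenY is inactive.
Activator MibZ is present, so *morW* is transcribed.

ON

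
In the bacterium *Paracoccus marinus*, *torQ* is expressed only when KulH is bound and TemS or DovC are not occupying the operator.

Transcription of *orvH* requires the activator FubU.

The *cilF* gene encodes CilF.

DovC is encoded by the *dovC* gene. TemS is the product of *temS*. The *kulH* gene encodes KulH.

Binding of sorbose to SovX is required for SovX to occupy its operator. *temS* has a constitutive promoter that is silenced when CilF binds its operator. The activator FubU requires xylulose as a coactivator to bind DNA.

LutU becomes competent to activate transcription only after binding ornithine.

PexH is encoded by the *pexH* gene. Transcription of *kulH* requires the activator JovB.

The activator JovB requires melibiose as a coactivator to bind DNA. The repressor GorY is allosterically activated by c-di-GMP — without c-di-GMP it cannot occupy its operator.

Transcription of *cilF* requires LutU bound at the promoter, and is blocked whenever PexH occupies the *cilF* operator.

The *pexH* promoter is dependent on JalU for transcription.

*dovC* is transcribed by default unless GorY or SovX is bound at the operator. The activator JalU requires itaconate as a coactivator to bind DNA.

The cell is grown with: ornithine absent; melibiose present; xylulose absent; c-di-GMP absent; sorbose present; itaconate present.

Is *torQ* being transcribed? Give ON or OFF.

Melibiose is present, so JovB is active.
No repressor is bound and JovB is active, so *kulH* is transcribed.
So KulH is produced and active.
Itaconate is present, so JalU is active.
No repressor is bound and JalU is active, so *pexH* is transcribed.
So PexH is produced and active.
Ornithine is absent, so LutU is inactive.
With repressor PexH bound, *cilF* is not transcribed.
So CilF is not produced.
With no repressor bound, *temS* is transcribed.
So TemS is produced and active.
c-di-GMP is absent, so GorY is inactive.
Sorbose is present, so SovX is active.
With repressor SovX bound, *dovC* is not transcribed.
So DovC is not produced.
With repressor TemS bound, *torQ* is not transcribed.

OFF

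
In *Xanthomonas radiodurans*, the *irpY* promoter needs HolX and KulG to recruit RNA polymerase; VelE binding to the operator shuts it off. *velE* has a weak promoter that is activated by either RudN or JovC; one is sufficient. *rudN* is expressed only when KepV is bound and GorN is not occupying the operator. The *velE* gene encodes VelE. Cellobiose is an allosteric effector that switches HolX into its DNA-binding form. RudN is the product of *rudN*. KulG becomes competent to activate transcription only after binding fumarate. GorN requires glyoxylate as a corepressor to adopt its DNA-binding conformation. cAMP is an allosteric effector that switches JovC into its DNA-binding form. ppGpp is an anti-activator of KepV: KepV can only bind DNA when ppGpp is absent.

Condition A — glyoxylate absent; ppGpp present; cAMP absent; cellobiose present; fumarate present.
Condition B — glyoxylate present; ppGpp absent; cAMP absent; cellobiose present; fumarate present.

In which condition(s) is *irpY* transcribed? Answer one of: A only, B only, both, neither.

both

Condition A:
Glyoxylate is absent, so GorN is inactive.
ppGpp is present, so KepV is inactive.
Required activator KepV is absent, so *rudN* is not transcribed.
So RudN is not produced.
cAMP is absent, so JovC is inactive.
No activator is available at the *velE* promoter, so *velE* is not transcribed.
So VelE is not produced.
Cellobiose is present, so HolX is active.
Fumarate is present, so KulG is active.
No repressor is bound and HolX and KulG are active, so *irpY* is transcribed.
→ *irpY* is ON in A.
Condition B:
Glyoxylate is present, so GorN is active.
ppGpp is absent, so KepV is active.
With repressor GorN bound, *rudN* is not transcribed.
So RudN is not produced.
cAMP is absent, so JovC is inactive.
No activator is available at the *velE* promoter, so *velE* is not transcribed.
So VelE is not produced.
Cellobiose is present, so HolX is active.
Fumarate is present, so KulG is active.
No repressor is bound and HolX and KulG are active, so *irpY* is transcribed.
→ *irpY* is ON in B.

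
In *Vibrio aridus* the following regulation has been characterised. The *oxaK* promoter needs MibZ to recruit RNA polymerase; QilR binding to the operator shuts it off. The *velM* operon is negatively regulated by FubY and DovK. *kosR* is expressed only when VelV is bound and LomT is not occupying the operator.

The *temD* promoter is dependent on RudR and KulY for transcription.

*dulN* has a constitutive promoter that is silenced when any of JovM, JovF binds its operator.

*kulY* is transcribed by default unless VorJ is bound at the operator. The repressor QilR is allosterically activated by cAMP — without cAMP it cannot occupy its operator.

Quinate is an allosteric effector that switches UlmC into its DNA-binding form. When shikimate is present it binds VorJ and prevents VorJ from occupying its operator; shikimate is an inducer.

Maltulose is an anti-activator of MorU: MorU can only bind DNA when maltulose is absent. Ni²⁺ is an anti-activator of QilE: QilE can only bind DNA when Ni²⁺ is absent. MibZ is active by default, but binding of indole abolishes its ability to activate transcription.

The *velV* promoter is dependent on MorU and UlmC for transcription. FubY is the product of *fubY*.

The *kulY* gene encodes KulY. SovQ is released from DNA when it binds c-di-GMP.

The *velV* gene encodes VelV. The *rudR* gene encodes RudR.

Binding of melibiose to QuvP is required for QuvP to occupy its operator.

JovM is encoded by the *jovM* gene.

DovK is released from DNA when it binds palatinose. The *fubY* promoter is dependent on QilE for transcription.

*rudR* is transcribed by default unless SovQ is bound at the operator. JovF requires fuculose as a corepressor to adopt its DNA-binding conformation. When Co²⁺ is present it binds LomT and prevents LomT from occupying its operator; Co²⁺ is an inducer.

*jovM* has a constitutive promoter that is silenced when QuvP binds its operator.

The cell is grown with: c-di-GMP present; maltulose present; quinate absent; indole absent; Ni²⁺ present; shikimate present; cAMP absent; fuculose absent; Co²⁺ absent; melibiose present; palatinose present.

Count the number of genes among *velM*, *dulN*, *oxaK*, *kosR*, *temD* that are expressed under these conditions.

Ni²⁺ is present, so QilE is inactive.
Required activator QilE is absent, so *fubY* is not transcribed.
So FubY is not produced.
Palatinose is present, so DovK is inactive.
With no repressor bound, *velM* is transcribed.
→ *velM* is ON.
Melibiose is present, so QuvP is active.
With repressor QuvP bound, *jovM* is not transcribed.
So JovM is not produced.
Fuculose is absent, so JovF is inactive.
With no repressor bound, *dulN* is transcribed.
→ *dulN* is ON.
cAMP is absent, so QilR is inactive.
Indole is absent, so MibZ is active.
No repressor is bound and MibZ is active, so *oxaK* is transcribed.
→ *oxaK* is ON.
Maltulose is present, so MorU is inactive.
Quinate is absent, so UlmC is inactive.
Required activator MorU is absent, so *velV* is not transcribed.
So VelV is not produced.
Co²⁺ is absent, so LomT is active.
With repressor LomT bound, *kosR* is not transcribed.
→ *kosR* is OFF.
c-di-GMP is present, so SovQ is inactive.
With no repressor bound, *rudR* is transcribed.
So RudR is produced and active.
Shikimate is present, so VorJ is inactive.
With no repressor bound, *kulY* is transcribed.
So KulY is produced and active.
No repressor is bound and RudR and KulY are active, so *temD* is transcribed.
→ *temD* is ON.
4 of the 5 genes are transcribed.

4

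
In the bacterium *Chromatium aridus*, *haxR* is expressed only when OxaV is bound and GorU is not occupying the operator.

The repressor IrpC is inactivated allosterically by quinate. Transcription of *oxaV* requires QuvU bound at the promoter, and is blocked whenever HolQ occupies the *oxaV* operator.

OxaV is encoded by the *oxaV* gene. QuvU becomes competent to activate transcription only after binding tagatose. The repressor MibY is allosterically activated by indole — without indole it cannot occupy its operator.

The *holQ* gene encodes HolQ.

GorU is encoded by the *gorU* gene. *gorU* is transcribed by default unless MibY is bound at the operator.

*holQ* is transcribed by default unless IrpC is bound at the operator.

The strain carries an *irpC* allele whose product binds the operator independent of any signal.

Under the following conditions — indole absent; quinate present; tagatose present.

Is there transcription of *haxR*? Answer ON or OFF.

OFF

Indole is absent, so MibY is inactive.
With no repressor bound, *gorU* is transcribed.
So GorU is produced and active.
IrpC is constitutively active in this strain.
With repressor IrpC bound, *holQ* is not transcribed.
So HolQ is not produced.
Tagatose is present, so QuvU is active.
No repressor is bound and QuvU is active, so *oxaV* is transcribed.
So OxaV is produced and active.
With repressor GorU bound, *haxR* is not transcribed.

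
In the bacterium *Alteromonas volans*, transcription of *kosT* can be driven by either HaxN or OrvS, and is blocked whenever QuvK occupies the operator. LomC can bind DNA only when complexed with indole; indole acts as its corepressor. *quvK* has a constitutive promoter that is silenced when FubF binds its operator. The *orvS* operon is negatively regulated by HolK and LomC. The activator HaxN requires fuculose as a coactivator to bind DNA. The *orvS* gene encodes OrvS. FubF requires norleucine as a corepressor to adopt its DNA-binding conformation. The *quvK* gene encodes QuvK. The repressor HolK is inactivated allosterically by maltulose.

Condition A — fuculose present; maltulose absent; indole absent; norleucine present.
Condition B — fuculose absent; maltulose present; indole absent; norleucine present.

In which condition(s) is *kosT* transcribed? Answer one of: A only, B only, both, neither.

both

Condition A:
Fuculose is present, so HaxN is active.
Maltulose is absent, so HolK is active.
Indole is absent, so LomC is inactive.
With repressor HolK bound, *orvS* is not transcribed.
So OrvS is not produced.
Norleucine is present, so FubF is active.
With repressor FubF bound, *quvK* is not transcribed.
So QuvK is not produced.
Activator HaxN is present, so *kosT* is transcribed.
→ *kosT* is ON in A.
Condition B:
Fuculose is absent, so HaxN is inactive.
Maltulose is present, so HolK is inactive.
Indole is absent, so LomC is inactive.
With no repressor bound, *orvS* is transcribed.
So OrvS is produced and active.
Norleucine is present, so FubF is active.
With repressor FubF bound, *quvK* is not transcribed.
So QuvK is not produced.
Activator OrvS is present, so *kosT* is transcribed.
→ *kosT* is ON in B.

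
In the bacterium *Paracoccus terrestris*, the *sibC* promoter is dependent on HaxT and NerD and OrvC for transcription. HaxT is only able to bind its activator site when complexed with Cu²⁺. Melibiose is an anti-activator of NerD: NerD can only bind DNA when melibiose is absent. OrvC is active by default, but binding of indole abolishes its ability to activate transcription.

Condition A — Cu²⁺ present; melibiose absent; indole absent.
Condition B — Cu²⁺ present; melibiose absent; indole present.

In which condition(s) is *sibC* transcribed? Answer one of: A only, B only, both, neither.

Condition A:
Cu²⁺ is present, so HaxT is active.
Melibiose is absent, so NerD is active.
Indole is absent, so OrvC is active.
No repressor is bound and HaxT and NerD and OrvC are active, so *sibC* is transcribed.
→ *sibC* is ON in A.
Condition B:
Cu²⁺ is present, so HaxT is active.
Melibiose is absent, so NerD is active.
Indole is present, so OrvC is inactive.
Required activator OrvC is absent, so *sibC* is not transcribed.
→ *sibC* is OFF in B.

A only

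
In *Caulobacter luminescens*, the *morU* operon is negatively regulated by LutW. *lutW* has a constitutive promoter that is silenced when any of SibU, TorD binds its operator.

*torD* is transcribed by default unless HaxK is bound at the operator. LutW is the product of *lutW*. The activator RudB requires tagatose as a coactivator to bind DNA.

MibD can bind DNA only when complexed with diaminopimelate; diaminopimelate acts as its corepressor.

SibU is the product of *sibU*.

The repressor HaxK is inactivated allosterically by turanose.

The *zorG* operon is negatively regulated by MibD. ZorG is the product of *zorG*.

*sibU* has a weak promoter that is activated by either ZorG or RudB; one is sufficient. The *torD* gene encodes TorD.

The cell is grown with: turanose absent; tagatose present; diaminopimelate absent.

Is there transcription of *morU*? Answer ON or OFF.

ON

Diaminopimelate is absent, so MibD is inactive.
With no repressor bound, *zorG* is transcribed.
So ZorG is produced and active.
Tagatose is present, so RudB is active.
Activator ZorG is present, so *sibU* is transcribed.
So SibU is produced and active.
Turanose is absent, so HaxK is active.
With repressor HaxK bound, *torD* is not transcribed.
So TorD is not produced.
With repressor SibU bound, *lutW* is not transcribed.
So LutW is not produced.
With no repressor bound, *morU* is transcribed.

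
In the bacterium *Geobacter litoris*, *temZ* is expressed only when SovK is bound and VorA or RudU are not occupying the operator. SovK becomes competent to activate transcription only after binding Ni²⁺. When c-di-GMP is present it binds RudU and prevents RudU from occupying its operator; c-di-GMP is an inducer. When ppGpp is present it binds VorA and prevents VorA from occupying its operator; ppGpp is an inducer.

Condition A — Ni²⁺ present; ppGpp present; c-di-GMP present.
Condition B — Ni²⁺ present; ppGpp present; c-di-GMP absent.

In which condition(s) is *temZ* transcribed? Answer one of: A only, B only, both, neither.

A only

Condition A:
Ni²⁺ is present, so SovK is active.
ppGpp is present, so VorA is inactive.
c-di-GMP is present, so RudU is inactive.
No repressor is bound and SovK is active, so *temZ* is transcribed.
→ *temZ* is ON in A.
Condition B:
Ni²⁺ is present, so SovK is active.
ppGpp is present, so VorA is inactive.
c-di-GMP is absent, so RudU is active.
With repressor RudU bound, *temZ* is not transcribed.
→ *temZ* is OFF in B.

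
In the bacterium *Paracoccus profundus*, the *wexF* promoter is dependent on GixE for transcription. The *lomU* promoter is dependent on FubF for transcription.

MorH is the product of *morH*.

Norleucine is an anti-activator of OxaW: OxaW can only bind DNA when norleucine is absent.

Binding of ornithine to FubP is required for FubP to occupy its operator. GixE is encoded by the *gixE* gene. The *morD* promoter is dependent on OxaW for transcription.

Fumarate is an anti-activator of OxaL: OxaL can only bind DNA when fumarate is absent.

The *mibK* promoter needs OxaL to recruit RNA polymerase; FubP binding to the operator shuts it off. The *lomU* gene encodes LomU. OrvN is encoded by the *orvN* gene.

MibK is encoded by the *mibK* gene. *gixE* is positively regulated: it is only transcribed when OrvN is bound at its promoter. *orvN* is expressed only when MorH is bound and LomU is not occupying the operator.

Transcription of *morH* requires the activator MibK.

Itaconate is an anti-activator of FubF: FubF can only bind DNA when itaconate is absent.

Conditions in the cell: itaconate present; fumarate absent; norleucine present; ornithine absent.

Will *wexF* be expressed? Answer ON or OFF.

Ornithine is absent, so FubP is inactive.
Fumarate is absent, so OxaL is active.
No repressor is bound and OxaL is active, so *mibK* is transcribed.
So MibK is produced and active.
No repressor is bound and MibK is active, so *morH* is transcribed.
So MorH is produced and active.
Itaconate is present, so FubF is inactive.
Required activator FubF is absent, so *lomU* is not transcribed.
So LomU is not produced.
No repressor is bound and MorH is active, so *orvN* is transcribed.
So OrvN is produced and active.
No repressor is bound and OrvN is active, so *gixE* is transcribed.
So GixE is produced and active.
No repressor is bound and GixE is active, so *wexF* is transcribed.

ON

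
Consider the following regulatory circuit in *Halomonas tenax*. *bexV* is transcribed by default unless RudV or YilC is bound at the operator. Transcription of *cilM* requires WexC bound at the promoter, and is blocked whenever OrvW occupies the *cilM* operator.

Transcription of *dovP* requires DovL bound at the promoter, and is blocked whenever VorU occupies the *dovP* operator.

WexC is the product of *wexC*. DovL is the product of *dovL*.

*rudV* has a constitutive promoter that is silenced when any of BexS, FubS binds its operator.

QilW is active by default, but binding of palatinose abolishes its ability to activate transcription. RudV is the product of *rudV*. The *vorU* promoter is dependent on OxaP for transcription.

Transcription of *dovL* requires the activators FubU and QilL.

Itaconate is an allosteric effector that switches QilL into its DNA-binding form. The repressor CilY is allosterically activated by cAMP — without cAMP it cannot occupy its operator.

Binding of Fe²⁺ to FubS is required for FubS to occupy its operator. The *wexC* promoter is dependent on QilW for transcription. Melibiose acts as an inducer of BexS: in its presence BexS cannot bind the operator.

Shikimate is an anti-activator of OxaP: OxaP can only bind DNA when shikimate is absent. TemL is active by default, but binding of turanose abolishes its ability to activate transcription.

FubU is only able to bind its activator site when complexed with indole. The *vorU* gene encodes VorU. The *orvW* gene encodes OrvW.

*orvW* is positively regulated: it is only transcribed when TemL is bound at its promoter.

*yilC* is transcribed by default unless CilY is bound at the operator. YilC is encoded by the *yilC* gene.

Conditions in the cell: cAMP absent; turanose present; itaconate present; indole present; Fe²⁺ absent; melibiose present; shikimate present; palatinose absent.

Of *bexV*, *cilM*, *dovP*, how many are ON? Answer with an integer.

2

Melibiose is present, so BexS is inactive.
Fe²⁺ is absent, so FubS is inactive.
With no repressor bound, *rudV* is transcribed.
So RudV is produced and active.
cAMP is absent, so CilY is inactive.
With no repressor bound, *yilC* is transcribed.
So YilC is produced and active.
With repressor RudV bound, *bexV* is not transcribed.
→ *bexV* is OFF.
Turanose is present, so TemL is inactive.
Required activator TemL is absent, so *orvW* is not transcribed.
So OrvW is not produced.
Palatinose is absent, so QilW is active.
No repressor is bound and QilW is active, so *wexC* is transcribed.
So WexC is produced and active.
No repressor is bound and WexC is active, so *cilM* is transcribed.
→ *cilM* is ON.
Indole is present, so FubU is active.
Itaconate is present, so QilL is active.
No repressor is bound and FubU and QilL are active, so *dovL* is transcribed.
So DovL is produced and active.
Shikimate is present, so OxaP is inactive.
Required activator OxaP is absent, so *vorU* is not transcribed.
So VorU is not produced.
No repressor is bound and DovL is active, so *dovP* is transcribed.
→ *dovP* is ON.
2 of the 3 genes are transcribed.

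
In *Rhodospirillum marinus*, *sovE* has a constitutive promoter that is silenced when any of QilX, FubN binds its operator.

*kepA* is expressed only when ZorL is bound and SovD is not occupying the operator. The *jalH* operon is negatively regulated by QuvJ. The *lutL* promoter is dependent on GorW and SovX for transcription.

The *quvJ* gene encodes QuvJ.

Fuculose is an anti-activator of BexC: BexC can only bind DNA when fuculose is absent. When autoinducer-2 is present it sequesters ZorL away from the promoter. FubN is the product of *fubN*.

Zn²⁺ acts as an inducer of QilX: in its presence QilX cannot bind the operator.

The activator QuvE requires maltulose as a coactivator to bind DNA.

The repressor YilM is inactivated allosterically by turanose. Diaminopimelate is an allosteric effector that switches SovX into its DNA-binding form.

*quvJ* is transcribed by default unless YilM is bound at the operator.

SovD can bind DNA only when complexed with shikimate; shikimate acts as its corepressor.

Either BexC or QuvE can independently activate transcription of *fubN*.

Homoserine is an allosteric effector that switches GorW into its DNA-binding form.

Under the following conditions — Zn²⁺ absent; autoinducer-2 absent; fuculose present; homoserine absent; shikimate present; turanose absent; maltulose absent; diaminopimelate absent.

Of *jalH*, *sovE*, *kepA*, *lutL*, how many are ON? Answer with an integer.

1

Turanose is absent, so YilM is active.
With repressor YilM bound, *quvJ* is not transcribed.
So QuvJ is not produced.
With no repressor bound, *jalH* is transcribed.
→ *jalH* is ON.
Zn²⁺ is absent, so QilX is active.
Fuculose is present, so BexC is inactive.
Maltulose is absent, so QuvE is inactive.
No activator is available at the *fubN* promoter, so *fubN* is not transcribed.
So FubN is not produced.
With repressor QilX bound, *sovE* is not transcribed.
→ *sovE* is OFF.
Autoinducer-2 is absent, so ZorL is active.
Shikimate is present, so SovD is active.
With repressor SovD bound, *kepA* is not transcribed.
→ *kepA* is OFF.
Homoserine is absent, so GorW is inactive.
Diaminopimelate is absent, so SovX is inactive.
Required activator GorW is absent, so *lutL* is not transcribed.
→ *lutL* is OFF.
1 of the 4 genes is transcribed.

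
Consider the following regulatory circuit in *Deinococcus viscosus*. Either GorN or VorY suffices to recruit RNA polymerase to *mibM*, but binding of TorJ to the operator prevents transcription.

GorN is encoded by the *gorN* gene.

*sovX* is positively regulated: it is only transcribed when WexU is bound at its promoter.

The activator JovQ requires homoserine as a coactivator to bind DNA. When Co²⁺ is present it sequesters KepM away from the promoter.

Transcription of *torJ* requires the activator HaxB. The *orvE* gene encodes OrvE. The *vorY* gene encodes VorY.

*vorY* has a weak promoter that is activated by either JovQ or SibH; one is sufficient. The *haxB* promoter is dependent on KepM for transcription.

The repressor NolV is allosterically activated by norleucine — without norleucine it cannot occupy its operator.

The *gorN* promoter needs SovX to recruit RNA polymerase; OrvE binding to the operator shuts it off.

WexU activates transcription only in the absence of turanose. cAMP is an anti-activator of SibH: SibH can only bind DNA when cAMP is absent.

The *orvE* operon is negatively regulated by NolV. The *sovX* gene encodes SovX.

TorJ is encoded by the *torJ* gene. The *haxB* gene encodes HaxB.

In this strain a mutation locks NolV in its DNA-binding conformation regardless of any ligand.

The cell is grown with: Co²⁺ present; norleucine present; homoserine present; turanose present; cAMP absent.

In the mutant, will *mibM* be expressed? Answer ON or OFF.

ON

Co²⁺ is present, so KepM is inactive.
Required activator KepM is absent, so *haxB* is not transcribed.
So HaxB is not produced.
Required activator HaxB is absent, so *torJ* is not transcribed.
So TorJ is not produced.
NolV is constitutively active in this strain.
With repressor NolV bound, *orvE* is not transcribed.
So OrvE is not produced.
Turanose is present, so WexU is inactive.
Required activator WexU is absent, so *sovX* is not transcribed.
So SovX is not produced.
Required activator SovX is absent, so *gorN* is not transcribed.
So GorN is not produced.
Homoserine is present, so JovQ is active.
cAMP is absent, so SibH is active.
Activator JovQ is present, so *vorY* is transcribed.
So VorY is produced and active.
Activator VorY is present, so *mibM* is transcribed.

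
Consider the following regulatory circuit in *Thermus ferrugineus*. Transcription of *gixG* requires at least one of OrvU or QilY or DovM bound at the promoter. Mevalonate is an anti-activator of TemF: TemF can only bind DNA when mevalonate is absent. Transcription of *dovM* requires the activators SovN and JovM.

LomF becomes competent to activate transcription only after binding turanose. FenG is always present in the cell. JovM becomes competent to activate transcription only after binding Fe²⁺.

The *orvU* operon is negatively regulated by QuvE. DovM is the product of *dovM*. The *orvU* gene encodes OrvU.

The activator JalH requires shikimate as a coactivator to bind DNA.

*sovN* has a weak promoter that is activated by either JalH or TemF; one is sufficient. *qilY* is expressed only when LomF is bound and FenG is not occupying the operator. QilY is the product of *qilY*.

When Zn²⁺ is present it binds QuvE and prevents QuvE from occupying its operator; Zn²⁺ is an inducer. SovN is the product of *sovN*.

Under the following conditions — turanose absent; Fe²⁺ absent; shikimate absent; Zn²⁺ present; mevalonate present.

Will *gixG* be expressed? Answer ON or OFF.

ON

Zn²⁺ is present, so QuvE is inactive.
With no repressor bound, *orvU* is transcribed.
So OrvU is produced and active.
FenG is produced constitutively and is active.
Turanose is absent, so LomF is inactive.
With repressor FenG bound, *qilY* is not transcribed.
So QilY is not produced.
Shikimate is absent, so JalH is inactive.
Mevalonate is present, so TemF is inactive.
No activator is available at the *sovN* promoter, so *sovN* is not transcribed.
So SovN is not produced.
Fe²⁺ is absent, so JovM is inactive.
Required activator SovN is absent, so *dovM* is not transcribed.
So DovM is not produced.
Activator OrvU is present, so *gixG* is transcribed.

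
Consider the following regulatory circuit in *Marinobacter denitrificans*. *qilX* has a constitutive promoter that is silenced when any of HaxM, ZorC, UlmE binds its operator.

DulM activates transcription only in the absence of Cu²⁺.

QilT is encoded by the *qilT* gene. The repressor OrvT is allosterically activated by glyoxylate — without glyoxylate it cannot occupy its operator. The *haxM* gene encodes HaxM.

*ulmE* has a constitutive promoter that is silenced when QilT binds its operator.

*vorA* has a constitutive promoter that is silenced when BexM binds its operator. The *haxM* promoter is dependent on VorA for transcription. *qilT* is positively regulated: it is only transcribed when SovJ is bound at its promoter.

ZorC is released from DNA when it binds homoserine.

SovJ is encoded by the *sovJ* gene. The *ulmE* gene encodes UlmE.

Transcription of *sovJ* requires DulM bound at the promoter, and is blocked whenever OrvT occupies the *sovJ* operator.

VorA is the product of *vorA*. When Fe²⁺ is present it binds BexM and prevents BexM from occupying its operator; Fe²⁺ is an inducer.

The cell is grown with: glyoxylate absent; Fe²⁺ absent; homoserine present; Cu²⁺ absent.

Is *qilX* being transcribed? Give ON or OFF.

ON

Fe²⁺ is absent, so BexM is active.
With repressor BexM bound, *vorA* is not transcribed.
So VorA is not produced.
Required activator VorA is absent, so *haxM* is not transcribed.
So HaxM is not produced.
Homoserine is present, so ZorC is inactive.
Glyoxylate is absent, so OrvT is inactive.
Cu²⁺ is absent, so DulM is active.
No repressor is bound and DulM is active, so *sovJ* is transcribed.
So SovJ is produced and active.
No repressor is bound and SovJ is active, so *qilT* is transcribed.
So QilT is produced and active.
With repressor QilT bound, *ulmE* is not transcribed.
So UlmE is not produced.
With no repressor bound, *qilX* is transcribed.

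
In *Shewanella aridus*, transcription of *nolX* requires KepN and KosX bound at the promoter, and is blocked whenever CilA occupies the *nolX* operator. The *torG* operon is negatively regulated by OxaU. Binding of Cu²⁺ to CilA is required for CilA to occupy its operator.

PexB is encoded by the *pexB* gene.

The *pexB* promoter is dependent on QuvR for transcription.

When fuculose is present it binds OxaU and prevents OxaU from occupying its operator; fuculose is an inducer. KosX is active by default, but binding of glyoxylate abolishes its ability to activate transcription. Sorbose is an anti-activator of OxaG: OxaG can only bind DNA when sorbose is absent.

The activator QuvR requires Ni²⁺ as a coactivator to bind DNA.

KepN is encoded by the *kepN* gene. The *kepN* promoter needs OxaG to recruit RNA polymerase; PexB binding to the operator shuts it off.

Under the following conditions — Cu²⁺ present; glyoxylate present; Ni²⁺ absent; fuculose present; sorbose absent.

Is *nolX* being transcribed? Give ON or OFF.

Ni²⁺ is absent, so QuvR is inactive.
Required activator QuvR is absent, so *pexB* is not transcribed.
So PexB is not produced.
Sorbose is absent, so OxaG is active.
No repressor is bound and OxaG is active, so *kepN* is transcribed.
So KepN is produced and active.
Glyoxylate is present, so KosX is inactive.
Cu²⁺ is present, so CilA is active.
With repressor CilA bound, *nolX* is not transcribed.

OFF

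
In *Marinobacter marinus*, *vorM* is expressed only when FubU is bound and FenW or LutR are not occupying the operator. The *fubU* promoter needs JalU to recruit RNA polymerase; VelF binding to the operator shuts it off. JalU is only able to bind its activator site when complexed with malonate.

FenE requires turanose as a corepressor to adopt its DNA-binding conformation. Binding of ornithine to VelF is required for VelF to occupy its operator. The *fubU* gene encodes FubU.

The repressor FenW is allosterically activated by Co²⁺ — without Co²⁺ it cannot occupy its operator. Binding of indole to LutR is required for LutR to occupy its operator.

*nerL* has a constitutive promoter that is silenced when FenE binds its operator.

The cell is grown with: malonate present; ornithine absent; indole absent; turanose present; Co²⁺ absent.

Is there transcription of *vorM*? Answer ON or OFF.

Ornithine is absent, so VelF is inactive.
Malonate is present, so JalU is active.
No repressor is bound and JalU is active, so *fubU* is transcribed.
So FubU is produced and active.
Co²⁺ is absent, so FenW is inactive.
Indole is absent, so LutR is inactive.
No repressor is bound and FubU is active, so *vorM* is transcribed.

ON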